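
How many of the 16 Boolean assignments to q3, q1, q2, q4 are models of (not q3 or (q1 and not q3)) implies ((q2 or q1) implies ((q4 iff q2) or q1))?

Initial set: {((not q3 or (q1 and not q3)) implies ((q2 or q1) implies ((q4 iff q2) or q1)))}.
((not q3 or (q1 and not q3)) implies ((q2 or q1) implies ((q4 iff q2) or q1))): β-rule — branch into not (not q3 or (q1 and not q3))  //  ((q2 or q1) implies ((q4 iff q2) or q1)).
  branch 1 (add not (not q3 or (q1 and not q3))):
    not (not q3 or (q1 and not q3)): α-rule — add not not q3, not (q1 and not q3).
    not (q1 and not q3): β-rule — branch into not q1  //  not not q3.
      branch 1.1 (add not q1):
        ○ open, literals {q1=0, q3=1}.
      branch 1.2 (add not not q3):
        ○ open, literals {q3=1}.
  branch 2 (add ((q2 or q1) implies ((q4 iff q2) or q1))):
    ((q2 or q1) implies ((q4 iff q2) or q1)): β-rule — branch into not (q2 or q1)  //  ((q4 iff q2) or q1).
      branch 2.1 (add not (q2 or q1)):
        not (q2 or q1): α-rule — add not q2, not q1.
        ○ open, literals {q1=0, q2=0}.
      branch 2.2 (add ((q4 iff q2) or q1)):
        ((q4 iff q2) or q1): β-rule — branch into (q4 iff q2)  //  q1.
          branch 2.2.1 (add (q4 iff q2)):
            (q4 iff q2): β-rule — branch into q4, q2  //  not q4, not q2.
              branch 2.2.1.1 (add q4, q2):
                ○ open, literals {q2=1, q4=1}.
              branch 2.2.1.2 (add not q4, not q2):
                ○ open, literals {q2=0, q4=0}.
          branch 2.2.2 (add q1):
            ○ open, literals {q1=1}.
0 branches closed, 6 open.
Each open branch fixes some atoms; the unmentioned ones are free. Counting distinct full assignments: branch {q1=0, q3=1} (q2, q4) contributes 4 new; branch {q3=1} (q1, q2, q4) contributes 4 new; branch {q1=0, q2=0} (q3, q4) contributes 2 new; branch {q2=1, q4=1} (q3, q1) contributes 2 new; branch {q2=0, q4=0} (q3, q1) contributes 1 new; branch {q1=1} (q3, q2, q4) contributes 2 new. Total: 15.

15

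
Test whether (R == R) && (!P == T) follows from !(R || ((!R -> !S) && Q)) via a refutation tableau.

No

Initial set: {!(R || ((!R -> !S) && Q)); !((R == R) && (!P == T))}.
!(R || ((!R -> !S) && Q)): α-rule — add !R, !((!R -> !S) && Q).
!((R == R) && (!P == T)): β-rule — branch into !(R == R)  //  !(!P == T).
  branch 1 (add !(R == R)):
    !((!R -> !S) && Q): β-rule — branch into !(!R -> !S)  //  !Q.
      branch 1.1 (add !(!R -> !S)):
        !(!R -> !S): α-rule — add !R, !!S.
        !(R == R): β-rule — branch into R, !R  //  !R, R.
          branch 1.1.1 (add R, !R):
            × closes — contains both R and !R.
          branch 1.1.2 (add !R, R):
            × closes — contains both R and !R.
      branch 1.2 (add !Q):
        !(R == R): β-rule — branch into R, !R  //  !R, R.
          branch 1.2.1 (add R, !R):
            × closes — contains both R and !R.
          branch 1.2.2 (add !R, R):
            × closes — contains both R and !R.
  branch 2 (add !(!P == T)):
    !((!R -> !S) && Q): β-rule — branch into !(!R -> !S)  //  !Q.
      branch 2.1 (add !(!R -> !S)):
        !(!R -> !S): α-rule — add !R, !!S.
        !(!P == T): β-rule — branch into !P, !T  //  !!P, T.
          branch 2.1.1 (add !P, !T):
            ○ open, literals {P=F, R=F, S=T, T=F}.
          branch 2.1.2 (add !!P, T):
            ○ open, literals {P=T, R=F, S=T, T=T}.
      branch 2.2 (add !Q):
        !(!P == T): β-rule — branch into !P, !T  //  !!P, T.
          branch 2.2.1 (add !P, !T):
            ○ open, literals {P=F, Q=F, R=F, T=F}.
          branch 2.2.2 (add !!P, T):
            ○ open, literals {P=T, Q=F, R=F, T=T}.
4 branches closed, 4 open.
An open branch gives a countermodel: P=F, R=F, S=T, T=F (unmentioned atoms arbitrary); the premises hold there but the conclusion fails.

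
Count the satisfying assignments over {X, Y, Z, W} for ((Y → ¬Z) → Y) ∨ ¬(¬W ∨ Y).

Initial set: {(((Y → ¬Z) → Y) ∨ ¬(¬W ∨ Y))}.
(((Y → ¬Z) → Y) ∨ ¬(¬W ∨ Y)): β-rule — branch into ((Y → ¬Z) → Y)  //  ¬(¬W ∨ Y).
  branch 1 (add ((Y → ¬Z) → Y)):
    ((Y → ¬Z) → Y): β-rule — branch into ¬(Y → ¬Z)  //  Y.
      branch 1.1 (add ¬(Y → ¬Z)):
        ¬(Y → ¬Z): α-rule — add Y, ¬¬Z.
        ○ open, literals {Y=T, Z=T}.
      branch 1.2 (add Y):
        ○ open, literals {Y=T}.
  branch 2 (add ¬(¬W ∨ Y)):
    ¬(¬W ∨ Y): α-rule — add ¬¬W, ¬Y.
    ○ open, literals {W=T, Y=F}.
0 branches closed, 3 open.
Each open branch fixes some atoms; the unmentioned ones are free. Counting distinct full assignments: branch {Y=T, Z=T} (X, W) contributes 4 new; branch {Y=T} (X, Z, W) contributes 4 new; branch {W=T, Y=F} (X, Z) contributes 4 new. Total: 12.

12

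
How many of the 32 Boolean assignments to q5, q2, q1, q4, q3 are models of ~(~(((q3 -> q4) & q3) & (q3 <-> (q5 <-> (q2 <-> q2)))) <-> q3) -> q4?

24

Initial set: {(~(~(((q3 -> q4) & q3) & (q3 <-> (q5 <-> (q2 <-> q2)))) <-> q3) -> q4)}.
(~(~(((q3 -> q4) & q3) & (q3 <-> (q5 <-> (q2 <-> q2)))) <-> q3) -> q4): β-rule — branch into ~~(~(((q3 -> q4) & q3) & (q3 <-> (q5 <-> (q2 <-> q2)))) <-> q3)  //  q4.
  branch 1 (add ~~(~(((q3 -> q4) & q3) & (q3 <-> (q5 <-> (q2 <-> q2)))) <-> q3)):
    ~~(~(((q3 -> q4) & q3) & (q3 <-> (q5 <-> (q2 <-> q2)))) <-> q3): β-rule — branch into ~(((q3 -> q4) & q3) & (q3 <-> (q5 <-> (q2 <-> q2)))), q3  //  ~~(((q3 -> q4) & q3) & (q3 <-> (q5 <-> (q2 <-> q2)))), ~q3.
      branch 1.1 (add ~(((q3 -> q4) & q3) & (q3 <-> (q5 <-> (q2 <-> q2)))), q3):
        ~(((q3 -> q4) & q3) & (q3 <-> (q5 <-> (q2 <-> q2)))): β-rule — branch into ~((q3 -> q4) & q3)  //  ~(q3 <-> (q5 <-> (q2 <-> q2))).
          branch 1.1.1 (add ~((q3 -> q4) & q3)):
            ~((q3 -> q4) & q3): β-rule — branch into ~(q3 -> q4)  //  ~q3.
              branch 1.1.1.1 (add ~(q3 -> q4)):
                ~(q3 -> q4): α-rule — add q3, ~q4.
                ○ open, literals {q3=T, q4=F}.
              branch 1.1.1.2 (add ~q3):
                × closes — contains both q3 and ~q3.
          branch 1.1.2 (add ~(q3 <-> (q5 <-> (q2 <-> q2)))):
            ~(q3 <-> (q5 <-> (q2 <-> q2))): β-rule — branch into q3, ~(q5 <-> (q2 <-> q2))  //  ~q3, (q5 <-> (q2 <-> q2)).
              branch 1.1.2.1 (add q3, ~(q5 <-> (q2 <-> q2))):
                ~(q5 <-> (q2 <-> q2)): β-rule — branch into q5, ~(q2 <-> q2)  //  ~q5, (q2 <-> q2).
                  branch 1.1.2.1.1 (add q5, ~(q2 <-> q2)):
                    ~(q2 <-> q2): β-rule — branch into q2, ~q2  //  ~q2, q2.
                      branch 1.1.2.1.1.1 (add q2, ~q2):
                        × closes — contains both q2 and ~q2.
                      branch 1.1.2.1.1.2 (add ~q2, q2):
                        × closes — contains both q2 and ~q2.
                  branch 1.1.2.1.2 (add ~q5, (q2 <-> q2)):
                    (q2 <-> q2): β-rule — branch into q2, q2  //  ~q2, ~q2.
                      branch 1.1.2.1.2.1 (add q2, q2):
                        ○ open, literals {q2=T, q3=T, q5=F}.
                      branch 1.1.2.1.2.2 (add ~q2, ~q2):
                        ○ open, literals {q2=F, q3=T, q5=F}.
              branch 1.1.2.2 (add ~q3, (q5 <-> (q2 <-> q2))):
                × closes — contains both q3 and ~q3.
      branch 1.2 (add ~~(((q3 -> q4) & q3) & (q3 <-> (q5 <-> (q2 <-> q2)))), ~q3):
        ~~(((q3 -> q4) & q3) & (q3 <-> (q5 <-> (q2 <-> q2)))): α-rule — add ((q3 -> q4) & q3), (q3 <-> (q5 <-> (q2 <-> q2))).
        ((q3 -> q4) & q3): α-rule — add (q3 -> q4), q3.
        × closes — contains both q3 and ~q3.
  branch 2 (add q4):
    ○ open, literals {q4=T}.
5 branches closed, 4 open.
Each open branch fixes some atoms; the unmentioned ones are free. Counting distinct full assignments: branch {q3=T, q4=F} (q5, q2, q1) contributes 8 new; branch {q2=T, q3=T, q5=F} (q1, q4) contributes 2 new; branch {q2=F, q3=T, q5=F} (q1, q4) contributes 2 new; branch {q4=T} (q5, q2, q1, q3) contributes 12 new. Total: 24.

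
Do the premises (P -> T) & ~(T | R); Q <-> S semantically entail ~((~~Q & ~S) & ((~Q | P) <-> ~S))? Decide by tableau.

Yes

Initial set: {((P -> T) & ~(T | R)); (Q <-> S); ~~((~~Q & ~S) & ((~Q | P) <-> ~S))}.
((P -> T) & ~(T | R)): α-rule — add (P -> T), ~(T | R).
~~((~~Q & ~S) & ((~Q | P) <-> ~S)): α-rule — add (~~Q & ~S), ((~Q | P) <-> ~S).
~(T | R): α-rule — add ~T, ~R.
(~~Q & ~S): α-rule — add ~~Q, ~S.
~~Q: drop double negation, giving Q.
(Q <-> S): β-rule — branch into Q, S  //  ~Q, ~S.
  branch 1 (add Q, S):
    × closes — contains both S and ~S.
  branch 2 (add ~Q, ~S):
    × closes — contains both Q and ~Q.
All 2 branches close.
Every branch closed, so the premises entail the conclusion.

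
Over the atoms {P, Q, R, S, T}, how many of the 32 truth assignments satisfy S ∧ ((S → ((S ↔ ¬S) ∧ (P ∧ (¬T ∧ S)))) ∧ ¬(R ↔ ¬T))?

Initial set: {T (S ∧ ((S → ((S ↔ ¬S) ∧ (P ∧ (¬T ∧ S)))) ∧ ¬(R ↔ ¬T)))}.
T (S ∧ ((S → ((S ↔ ¬S) ∧ (P ∧ (¬T ∧ S)))) ∧ ¬(R ↔ ¬T))): α-rule — add T S, T ((S → ((S ↔ ¬S) ∧ (P ∧ (¬T ∧ S)))) ∧ ¬(R ↔ ¬T)).
T ((S → ((S ↔ ¬S) ∧ (P ∧ (¬T ∧ S)))) ∧ ¬(R ↔ ¬T)): α-rule — add T (S → ((S ↔ ¬S) ∧ (P ∧ (¬T ∧ S)))), T ¬(R ↔ ¬T).
T (S → ((S ↔ ¬S) ∧ (P ∧ (¬T ∧ S)))): β-rule — branch into F S  //  T ((S ↔ ¬S) ∧ (P ∧ (¬T ∧ S))).
  branch 1 (add F S):
    × closes — contains both S and ¬S.
  branch 2 (add T ((S ↔ ¬S) ∧ (P ∧ (¬T ∧ S)))):
    T ((S ↔ ¬S) ∧ (P ∧ (¬T ∧ S))): α-rule — add T (S ↔ ¬S), T (P ∧ (¬T ∧ S)).
    T (P ∧ (¬T ∧ S)): α-rule — add T P, T (¬T ∧ S).
    T (¬T ∧ S): α-rule — add T ¬T, T S.
    T ¬(R ↔ ¬T): β-rule — branch into T R, F ¬T  //  F R, T ¬T.
      branch 2.1 (add T R, F ¬T):
        × closes — contains both T and ¬T.
      branch 2.2 (add F R, T ¬T):
        T (S ↔ ¬S): β-rule — branch into T S, T ¬S  //  F S, F ¬S.
          branch 2.2.1 (add T S, T ¬S):
            × closes — contains both S and ¬S.
          branch 2.2.2 (add F S, F ¬S):
            × closes — contains both S and ¬S.
All 4 branches close.
No open branches: the formula has 0 satisfying assignments.

0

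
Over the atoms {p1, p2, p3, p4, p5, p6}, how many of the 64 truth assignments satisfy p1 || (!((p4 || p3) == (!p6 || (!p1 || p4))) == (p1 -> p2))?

Initial set: {(p1 || (!((p4 || p3) == (!p6 || (!p1 || p4))) == (p1 -> p2)))}.
(p1 || (!((p4 || p3) == (!p6 || (!p1 || p4))) == (p1 -> p2))): β-rule — branch into p1  //  (!((p4 || p3) == (!p6 || (!p1 || p4))) == (p1 -> p2)).
  branch 1 (add p1):
    ○ open, literals {p1=T}.
  branch 2 (add (!((p4 || p3) == (!p6 || (!p1 || p4))) == (p1 -> p2))):
    (!((p4 || p3) == (!p6 || (!p1 || p4))) == (p1 -> p2)): β-rule — branch into !((p4 || p3) == (!p6 || (!p1 || p4))), (p1 -> p2)  //  !!((p4 || p3) == (!p6 || (!p1 || p4))), !(p1 -> p2).
      branch 2.1 (add !((p4 || p3) == (!p6 || (!p1 || p4))), (p1 -> p2)):
        !((p4 || p3) == (!p6 || (!p1 || p4))): β-rule — branch into (p4 || p3), !(!p6 || (!p1 || p4))  //  !(p4 || p3), (!p6 || (!p1 || p4)).
          branch 2.1.1 (add (p4 || p3), !(!p6 || (!p1 || p4))):
            !(!p6 || (!p1 || p4)): α-rule — add !!p6, !(!p1 || p4).
            !(!p1 || p4): α-rule — add !!p1, !p4.
            (p1 -> p2): β-rule — branch into !p1  //  p2.
              branch 2.1.1.1 (add !p1):
                × closes — contains both p1 and !p1.
              branch 2.1.1.2 (add p2):
                (p4 || p3): β-rule — branch into p4  //  p3.
                  branch 2.1.1.2.1 (add p4):
                    × closes — contains both p4 and !p4.
                  branch 2.1.1.2.2 (add p3):
                    ○ open, literals {p1=T, p2=T, p3=T, p4=F, p6=T}.
          branch 2.1.2 (add !(p4 || p3), (!p6 || (!p1 || p4))):
            !(p4 || p3): α-rule — add !p4, !p3.
            (p1 -> p2): β-rule — branch into !p1  //  p2.
              branch 2.1.2.1 (add !p1):
                (!p6 || (!p1 || p4)): β-rule — branch into !p6  //  (!p1 || p4).
                  branch 2.1.2.1.1 (add !p6):
                    ○ open, literals {p1=F, p3=F, p4=F, p6=F}.
                  branch 2.1.2.1.2 (add (!p1 || p4)):
                    (!p1 || p4): β-rule — branch into !p1  //  p4.
                      branch 2.1.2.1.2.1 (add !p1):
                        ○ open, literals {p1=F, p3=F, p4=F}.
                      branch 2.1.2.1.2.2 (add p4):
                        × closes — contains both p4 and !p4.
              branch 2.1.2.2 (add p2):
                (!p6 || (!p1 || p4)): β-rule — branch into !p6  //  (!p1 || p4).
                  branch 2.1.2.2.1 (add !p6):
                    ○ open, literals {p2=T, p3=F, p4=F, p6=F}.
                  branch 2.1.2.2.2 (add (!p1 || p4)):
                    (!p1 || p4): β-rule — branch into !p1  //  p4.
                      branch 2.1.2.2.2.1 (add !p1):
                        ○ open, literals {p1=F, p2=T, p3=F, p4=F}.
                      branch 2.1.2.2.2.2 (add p4):
                        × closes — contains both p4 and !p4.
      branch 2.2 (add !!((p4 || p3) == (!p6 || (!p1 || p4))), !(p1 -> p2)):
        !(p1 -> p2): α-rule — add p1, !p2.
        !!((p4 || p3) == (!p6 || (!p1 || p4))): β-rule — branch into (p4 || p3), (!p6 || (!p1 || p4))  //  !(p4 || p3), !(!p6 || (!p1 || p4)).
          branch 2.2.1 (add (p4 || p3), (!p6 || (!p1 || p4))):
            (p4 || p3): β-rule — branch into p4  //  p3.
              branch 2.2.1.1 (add p4):
                (!p6 || (!p1 || p4)): β-rule — branch into !p6  //  (!p1 || p4).
                  branch 2.2.1.1.1 (add !p6):
                    ○ open, literals {p1=T, p2=F, p4=T, p6=F}.
                  branch 2.2.1.1.2 (add (!p1 || p4)):
                    (!p1 || p4): β-rule — branch into !p1  //  p4.
                      branch 2.2.1.1.2.1 (add !p1):
                        × closes — contains both p1 and !p1.
                      branch 2.2.1.1.2.2 (add p4):
                        ○ open, literals {p1=T, p2=F, p4=T}.
              branch 2.2.1.2 (add p3):
                (!p6 || (!p1 || p4)): β-rule — branch into !p6  //  (!p1 || p4).
                  branch 2.2.1.2.1 (add !p6):
                    ○ open, literals {p1=T, p2=F, p3=T, p6=F}.
                  branch 2.2.1.2.2 (add (!p1 || p4)):
                    (!p1 || p4): β-rule — branch into !p1  //  p4.
                      branch 2.2.1.2.2.1 (add !p1):
                        × closes — contains both p1 and !p1.
                      branch 2.2.1.2.2.2 (add p4):
                        ○ open, literals {p1=T, p2=F, p3=T, p4=T}.
          branch 2.2.2 (add !(p4 || p3), !(!p6 || (!p1 || p4))):
            !(p4 || p3): α-rule — add !p4, !p3.
            !(!p6 || (!p1 || p4)): α-rule — add !!p6, !(!p1 || p4).
            !(!p1 || p4): α-rule — add !!p1, !p4.
            ○ open, literals {p1=T, p2=F, p3=F, p4=F, p6=T}.
6 branches closed, 11 open.
Each open branch fixes some atoms; the unmentioned ones are free. Counting distinct full assignments: branch {p1=T} (p2, p3, p4, p5, p6) contributes 32 new; branch {p1=T, p2=T, p3=T, p4=F, p6=T} (p5) contributes 0 new; branch {p1=F, p3=F, p4=F, p6=F} (p2, p5) contributes 4 new; branch {p1=F, p3=F, p4=F} (p2, p5, p6) contributes 4 new; branch {p2=T, p3=F, p4=F, p6=F} (p1, p5) contributes 0 new; branch {p1=F, p2=T, p3=F, p4=F} (p5, p6) contributes 0 new; branch {p1=T, p2=F, p4=T, p6=F} (p3, p5) contributes 0 new; branch {p1=T, p2=F, p4=T} (p3, p5, p6) contributes 0 new; branch {p1=T, p2=F, p3=T, p6=F} (p4, p5) contributes 0 new; branch {p1=T, p2=F, p3=T, p4=T} (p5, p6) contributes 0 new; branch {p1=T, p2=F, p3=F, p4=F, p6=T} (p5) contributes 0 new. Total: 40.

40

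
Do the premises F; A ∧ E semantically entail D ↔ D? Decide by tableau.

Initial set: {F; (A ∧ E); ¬(D ↔ D)}.
(A ∧ E): α-rule — add A, E.
¬(D ↔ D): β-rule — branch into D, ¬D  //  ¬D, D.
  branch 1 (add D, ¬D):
    × closes — contains both D and ¬D.
  branch 2 (add ¬D, D):
    × closes — contains both D and ¬D.
All 2 branches close.
Every branch closed, so the premises entail the conclusion.

Yes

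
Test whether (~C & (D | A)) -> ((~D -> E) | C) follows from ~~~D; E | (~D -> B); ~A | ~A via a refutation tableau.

Yes

Initial set: {~~~D; (E | (~D -> B)); (~A | ~A); ~((~C & (D | A)) -> ((~D -> E) | C))}.
~~~D: drop double negation, giving ~D.
~((~C & (D | A)) -> ((~D -> E) | C)): α-rule — add (~C & (D | A)), ~((~D -> E) | C).
(~C & (D | A)): α-rule — add ~C, (D | A).
~((~D -> E) | C): α-rule — add ~(~D -> E), ~C.
~(~D -> E): α-rule — add ~D, ~E.
(E | (~D -> B)): β-rule — branch into E  //  (~D -> B).
  branch 1 (add E):
    × closes — contains both E and ~E.
  branch 2 (add (~D -> B)):
    (~A | ~A): β-rule — branch into ~A  //  ~A.
      branch 2.1 (add ~A):
        (D | A): β-rule — branch into D  //  A.
          branch 2.1.1 (add D):
            × closes — contains both D and ~D.
          branch 2.1.2 (add A):
            × closes — contains both A and ~A.
      branch 2.2 (add ~A):
        (D | A): β-rule — branch into D  //  A.
          branch 2.2.1 (add D):
            × closes — contains both D and ~D.
          branch 2.2.2 (add A):
            × closes — contains both A and ~A.
All 5 branches close.
Every branch closed, so the premises entail the conclusion.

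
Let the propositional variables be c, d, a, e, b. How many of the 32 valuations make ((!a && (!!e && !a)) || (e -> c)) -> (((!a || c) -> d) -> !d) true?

18

Initial set: {(((!a && (!!e && !a)) || (e -> c)) -> (((!a || c) -> d) -> !d))}.
(((!a && (!!e && !a)) || (e -> c)) -> (((!a || c) -> d) -> !d)): β-rule — branch into !((!a && (!!e && !a)) || (e -> c))  //  (((!a || c) -> d) -> !d).
  branch 1 (add !((!a && (!!e && !a)) || (e -> c))):
    !((!a && (!!e && !a)) || (e -> c)): α-rule — add !(!a && (!!e && !a)), !(e -> c).
    !(e -> c): α-rule — add e, !c.
    !(!a && (!!e && !a)): β-rule — branch into !!a  //  !(!!e && !a).
      branch 1.1 (add !!a):
        ○ open, literals {a=T, c=F, e=T}.
      branch 1.2 (add !(!!e && !a)):
        !(!!e && !a): β-rule — branch into !!!e  //  !!a.
          branch 1.2.1 (add !!!e):
            !!!e: drop double negation, giving !e.
            × closes — contains both e and !e.
          branch 1.2.2 (add !!a):
            ○ open, literals {a=T, c=F, e=T}.
  branch 2 (add (((!a || c) -> d) -> !d)):
    (((!a || c) -> d) -> !d): β-rule — branch into !((!a || c) -> d)  //  !d.
      branch 2.1 (add !((!a || c) -> d)):
        !((!a || c) -> d): α-rule — add (!a || c), !d.
        (!a || c): β-rule — branch into !a  //  c.
          branch 2.1.1 (add !a):
            ○ open, literals {a=F, d=F}.
          branch 2.1.2 (add c):
            ○ open, literals {c=T, d=F}.
      branch 2.2 (add !d):
        ○ open, literals {d=F}.
1 branch closed, 5 open.
Each open branch fixes some atoms; the unmentioned ones are free. Counting distinct full assignments: branch {a=T, c=F, e=T} (d, b) contributes 4 new; branch {a=T, c=F, e=T} (d, b) contributes 0 new; branch {a=F, d=F} (c, e, b) contributes 8 new; branch {c=T, d=F} (a, e, b) contributes 4 new; branch {d=F} (c, a, e, b) contributes 2 new. Total: 18.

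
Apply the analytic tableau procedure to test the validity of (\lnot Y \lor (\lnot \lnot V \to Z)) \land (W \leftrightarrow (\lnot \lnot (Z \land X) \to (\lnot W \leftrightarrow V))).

Not valid

Assume the negation and expand:
Initial set: {F ((\lnot Y \lor (\lnot \lnot V \to Z)) \land (W \leftrightarrow (\lnot \lnot (Z \land X) \to (\lnot W \leftrightarrow V))))}.
F ((\lnot Y \lor (\lnot \lnot V \to Z)) \land (W \leftrightarrow (\lnot \lnot (Z \land X) \to (\lnot W \leftrightarrow V)))): β-rule — branch into F (\lnot Y \lor (\lnot \lnot V \to Z))  //  F (W \leftrightarrow (\lnot \lnot (Z \land X) \to (\lnot W \leftrightarrow V))).
  branch 1 (add F (\lnot Y \lor (\lnot \lnot V \to Z))):
    F (\lnot Y \lor (\lnot \lnot V \to Z)): α-rule — add F \lnot Y, F (\lnot \lnot V \to Z).
    F (\lnot \lnot V \to Z): α-rule — add T \lnot \lnot V, F Z.
    T \lnot \lnot V: drop double negation, giving T V.
    ○ open, literals {V=true, Y=true, Z=false}.
  branch 2 (add F (W \leftrightarrow (\lnot \lnot (Z \land X) \to (\lnot W \leftrightarrow V)))):
    F (W \leftrightarrow (\lnot \lnot (Z \land X) \to (\lnot W \leftrightarrow V))): β-rule — branch into T W, F (\lnot \lnot (Z \land X) \to (\lnot W \leftrightarrow V))  //  F W, T (\lnot \lnot (Z \land X) \to (\lnot W \leftrightarrow V)).
      branch 2.1 (add T W, F (\lnot \lnot (Z \land X) \to (\lnot W \leftrightarrow V))):
        F (\lnot \lnot (Z \land X) \to (\lnot W \leftrightarrow V)): α-rule — add T \lnot \lnot (Z \land X), F (\lnot W \leftrightarrow V).
        T \lnot \lnot (Z \land X): drop double negation, giving T (Z \land X).
        T (Z \land X): α-rule — add T Z, T X.
        F (\lnot W \leftrightarrow V): β-rule — branch into T \lnot W, F V  //  F \lnot W, T V.
          branch 2.1.1 (add T \lnot W, F V):
            × closes — contains both W and \lnot W.
          branch 2.1.2 (add F \lnot W, T V):
            ○ open, literals {V=true, W=true, X=true, Z=true}.
      branch 2.2 (add F W, T (\lnot \lnot (Z \land X) \to (\lnot W \leftrightarrow V))):
        T (\lnot \lnot (Z \land X) \to (\lnot W \leftrightarrow V)): β-rule — branch into F \lnot \lnot (Z \land X)  //  T (\lnot W \leftrightarrow V).
          branch 2.2.1 (add F \lnot \lnot (Z \land X)):
            F \lnot \lnot (Z \land X): drop double negation, giving F (Z \land X).
            F (Z \land X): β-rule — branch into F Z  //  F X.
              branch 2.2.1.1 (add F Z):
                ○ open, literals {W=false, Z=false}.
              branch 2.2.1.2 (add F X):
                ○ open, literals {W=false, X=false}.
          branch 2.2.2 (add T (\lnot W \leftrightarrow V)):
            T (\lnot W \leftrightarrow V): β-rule — branch into T \lnot W, T V  //  F \lnot W, F V.
              branch 2.2.2.1 (add T \lnot W, T V):
                ○ open, literals {V=true, W=false}.
              branch 2.2.2.2 (add F \lnot W, F V):
                × closes — contains both W and \lnot W.
2 branches closed, 5 open.
An open branch gives a countermodel: V=true, Y=true, Z=false (unmentioned atoms arbitrary); under it the original formula is false.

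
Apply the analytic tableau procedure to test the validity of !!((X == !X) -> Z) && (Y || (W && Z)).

Assume the negation and expand:
Initial set: {!(!!((X == !X) -> Z) && (Y || (W && Z)))}.
!(!!((X == !X) -> Z) && (Y || (W && Z))): β-rule — branch into !!!((X == !X) -> Z)  //  !(Y || (W && Z)).
  branch 1 (add !!!((X == !X) -> Z)):
    !!!((X == !X) -> Z): drop double negation, giving !((X == !X) -> Z).
    !((X == !X) -> Z): α-rule — add (X == !X), !Z.
    (X == !X): β-rule — branch into X, !X  //  !X, !!X.
      branch 1.1 (add X, !X):
        × closes — contains both X and !X.
      branch 1.2 (add !X, !!X):
        × closes — contains both X and !X.
  branch 2 (add !(Y || (W && Z))):
    !(Y || (W && Z)): α-rule — add !Y, !(W && Z).
    !(W && Z): β-rule — branch into !W  //  !Z.
      branch 2.1 (add !W):
        ○ open, literals {W=false, Y=false}.
      branch 2.2 (add !Z):
        ○ open, literals {Y=false, Z=false}.
2 branches closed, 2 open.
An open branch gives a countermodel: W=false, Y=false (unmentioned atoms arbitrary); under it the original formula is false.

Not valid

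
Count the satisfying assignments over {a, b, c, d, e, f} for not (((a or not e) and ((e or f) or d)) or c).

12

Initial set: {not (((a or not e) and ((e or f) or d)) or c)}.
not (((a or not e) and ((e or f) or d)) or c): α-rule — add not ((a or not e) and ((e or f) or d)), not c.
not ((a or not e) and ((e or f) or d)): β-rule — branch into not (a or not e)  //  not ((e or f) or d).
  branch 1 (add not (a or not e)):
    not (a or not e): α-rule — add not a, not not e.
    ○ open, literals {a=false, c=false, e=true}.
  branch 2 (add not ((e or f) or d)):
    not ((e or f) or d): α-rule — add not (e or f), not d.
    not (e or f): α-rule — add not e, not f.
    ○ open, literals {c=false, d=false, e=false, f=false}.
0 branches closed, 2 open.
Each open branch fixes some atoms; the unmentioned ones are free. Counting distinct full assignments: branch {a=false, c=false, e=true} (b, d, f) contributes 8 new; branch {c=false, d=false, e=false, f=false} (a, b) contributes 4 new. Total: 12.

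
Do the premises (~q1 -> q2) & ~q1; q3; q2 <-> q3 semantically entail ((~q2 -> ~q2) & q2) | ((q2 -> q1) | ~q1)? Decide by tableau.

Yes

Initial set: {((~q1 -> q2) & ~q1); q3; (q2 <-> q3); ~(((~q2 -> ~q2) & q2) | ((q2 -> q1) | ~q1))}.
((~q1 -> q2) & ~q1): α-rule — add (~q1 -> q2), ~q1.
~(((~q2 -> ~q2) & q2) | ((q2 -> q1) | ~q1)): α-rule — add ~((~q2 -> ~q2) & q2), ~((q2 -> q1) | ~q1).
~((q2 -> q1) | ~q1): α-rule — add ~(q2 -> q1), ~~q1.
× closes — contains both q1 and ~q1.
All 1 branch closes.
Every branch closed, so the premises entail the conclusion.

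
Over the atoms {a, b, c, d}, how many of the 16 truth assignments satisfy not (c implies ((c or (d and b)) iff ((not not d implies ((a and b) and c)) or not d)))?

Initial set: {not (c implies ((c or (d and b)) iff ((not not d implies ((a and b) and c)) or not d)))}.
not (c implies ((c or (d and b)) iff ((not not d implies ((a and b) and c)) or not d))): α-rule — add c, not ((c or (d and b)) iff ((not not d implies ((a and b) and c)) or not d)).
not ((c or (d and b)) iff ((not not d implies ((a and b) and c)) or not d)): β-rule — branch into (c or (d and b)), not ((not not d implies ((a and b) and c)) or not d)  //  not (c or (d and b)), ((not not d implies ((a and b) and c)) or not d).
  branch 1 (add (c or (d and b)), not ((not not d implies ((a and b) and c)) or not d)):
    not ((not not d implies ((a and b) and c)) or not d): α-rule — add not (not not d implies ((a and b) and c)), not not d.
    not (not not d implies ((a and b) and c)): α-rule — add not not d, not ((a and b) and c).
    not not d: drop double negation, giving d.
    (c or (d and b)): β-rule — branch into c  //  (d and b).
      branch 1.1 (add c):
        not ((a and b) and c): β-rule — branch into not (a and b)  //  not c.
          branch 1.1.1 (add not (a and b)):
            not (a and b): β-rule — branch into not a  //  not b.
              branch 1.1.1.1 (add not a):
                ○ open, literals {a=0, c=1, d=1}.
              branch 1.1.1.2 (add not b):
                ○ open, literals {b=0, c=1, d=1}.
          branch 1.1.2 (add not c):
            × closes — contains both c and not c.
      branch 1.2 (add (d and b)):
        (d and b): α-rule — add d, b.
        not ((a and b) and c): β-rule — branch into not (a and b)  //  not c.
          branch 1.2.1 (add not (a and b)):
            not (a and b): β-rule — branch into not a  //  not b.
              branch 1.2.1.1 (add not a):
                ○ open, literals {a=0, b=1, c=1, d=1}.
              branch 1.2.1.2 (add not b):
                × closes — contains both b and not b.
          branch 1.2.2 (add not c):
            × closes — contains both c and not c.
  branch 2 (add not (c or (d and b)), ((not not d implies ((a and b) and c)) or not d)):
    not (c or (d and b)): α-rule — add not c, not (d and b).
    × closes — contains both c and not c.
4 branches closed, 3 open.
Each open branch fixes some atoms; the unmentioned ones are free. Counting distinct full assignments: branch {a=0, c=1, d=1} (b) contributes 2 new; branch {b=0, c=1, d=1} (a) contributes 1 new; branch {a=0, b=1, c=1, d=1} (none free) contributes 0 new. Total: 3.

3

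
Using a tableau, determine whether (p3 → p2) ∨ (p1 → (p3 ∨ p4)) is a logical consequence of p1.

Yes

Initial set: {p1; ¬((p3 → p2) ∨ (p1 → (p3 ∨ p4)))}.
¬((p3 → p2) ∨ (p1 → (p3 ∨ p4))): α-rule — add ¬(p3 → p2), ¬(p1 → (p3 ∨ p4)).
¬(p3 → p2): α-rule — add p3, ¬p2.
¬(p1 → (p3 ∨ p4)): α-rule — add p1, ¬(p3 ∨ p4).
¬(p3 ∨ p4): α-rule — add ¬p3, ¬p4.
× closes — contains both p3 and ¬p3.
All 1 branch closes.
Every branch closed, so the premises entail the conclusion.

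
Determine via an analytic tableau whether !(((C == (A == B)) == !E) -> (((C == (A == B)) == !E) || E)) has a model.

Unsatisfiable

Initial set: {!(((C == (A == B)) == !E) -> (((C == (A == B)) == !E) || E))}.
!(((C == (A == B)) == !E) -> (((C == (A == B)) == !E) || E)): α-rule — add ((C == (A == B)) == !E), !(((C == (A == B)) == !E) || E).
!(((C == (A == B)) == !E) || E): α-rule — add !((C == (A == B)) == !E), !E.
((C == (A == B)) == !E): β-rule — branch into (C == (A == B)), !E  //  !(C == (A == B)), !!E.
  branch 1 (add (C == (A == B)), !E):
    !((C == (A == B)) == !E): β-rule — branch into (C == (A == B)), !!E  //  !(C == (A == B)), !E.
      branch 1.1 (add (C == (A == B)), !!E):
        × closes — contains both E and !E.
      branch 1.2 (add !(C == (A == B)), !E):
        (C == (A == B)): β-rule — branch into C, (A == B)  //  !C, !(A == B).
          branch 1.2.1 (add C, (A == B)):
            !(C == (A == B)): β-rule — branch into C, !(A == B)  //  !C, (A == B).
              branch 1.2.1.1 (add C, !(A == B)):
                (A == B): β-rule — branch into A, B  //  !A, !B.
                  branch 1.2.1.1.1 (add A, B):
                    !(A == B): β-rule — branch into A, !B  //  !A, B.
                      branch 1.2.1.1.1.1 (add A, !B):
                        × closes — contains both B and !B.
                      branch 1.2.1.1.1.2 (add !A, B):
                        × closes — contains both A and !A.
                  branch 1.2.1.1.2 (add !A, !B):
                    !(A == B): β-rule — branch into A, !B  //  !A, B.
                      branch 1.2.1.1.2.1 (add A, !B):
                        × closes — contains both A and !A.
                      branch 1.2.1.1.2.2 (add !A, B):
                        × closes — contains both B and !B.
              branch 1.2.1.2 (add !C, (A == B)):
                × closes — contains both C and !C.
          branch 1.2.2 (add !C, !(A == B)):
            !(C == (A == B)): β-rule — branch into C, !(A == B)  //  !C, (A == B).
              branch 1.2.2.1 (add C, !(A == B)):
                × closes — contains both C and !C.
              branch 1.2.2.2 (add !C, (A == B)):
                !(A == B): β-rule — branch into A, !B  //  !A, B.
                  branch 1.2.2.2.1 (add A, !B):
                    (A == B): β-rule — branch into A, B  //  !A, !B.
                      branch 1.2.2.2.1.1 (add A, B):
                        × closes — contains both B and !B.
                      branch 1.2.2.2.1.2 (add !A, !B):
                        × closes — contains both A and !A.
                  branch 1.2.2.2.2 (add !A, B):
                    (A == B): β-rule — branch into A, B  //  !A, !B.
                      branch 1.2.2.2.2.1 (add A, B):
                        × closes — contains both A and !A.
                      branch 1.2.2.2.2.2 (add !A, !B):
                        × closes — contains both B and !B.
  branch 2 (add !(C == (A == B)), !!E):
    × closes — contains both E and !E.
All 12 branches close.
Every branch closed; the formula is unsatisfiable.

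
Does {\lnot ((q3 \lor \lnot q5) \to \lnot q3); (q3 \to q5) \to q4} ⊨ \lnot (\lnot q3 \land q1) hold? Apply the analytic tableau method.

Yes

Initial set: {\lnot ((q3 \lor \lnot q5) \to \lnot q3); ((q3 \to q5) \to q4); \lnot \lnot (\lnot q3 \land q1)}.
\lnot ((q3 \lor \lnot q5) \to \lnot q3): α-rule — add (q3 \lor \lnot q5), \lnot \lnot q3.
\lnot \lnot (\lnot q3 \land q1): α-rule — add \lnot q3, q1.
× closes — contains both q3 and \lnot q3.
All 1 branch closes.
Every branch closed, so the premises entail the conclusion.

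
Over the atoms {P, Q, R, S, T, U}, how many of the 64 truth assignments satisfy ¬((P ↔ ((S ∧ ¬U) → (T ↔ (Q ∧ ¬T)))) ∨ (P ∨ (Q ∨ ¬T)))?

Initial set: {¬((P ↔ ((S ∧ ¬U) → (T ↔ (Q ∧ ¬T)))) ∨ (P ∨ (Q ∨ ¬T)))}.
¬((P ↔ ((S ∧ ¬U) → (T ↔ (Q ∧ ¬T)))) ∨ (P ∨ (Q ∨ ¬T))): α-rule — add ¬(P ↔ ((S ∧ ¬U) → (T ↔ (Q ∧ ¬T)))), ¬(P ∨ (Q ∨ ¬T)).
¬(P ∨ (Q ∨ ¬T)): α-rule — add ¬P, ¬(Q ∨ ¬T).
¬(Q ∨ ¬T): α-rule — add ¬Q, ¬¬T.
¬(P ↔ ((S ∧ ¬U) → (T ↔ (Q ∧ ¬T)))): β-rule — branch into P, ¬((S ∧ ¬U) → (T ↔ (Q ∧ ¬T)))  //  ¬P, ((S ∧ ¬U) → (T ↔ (Q ∧ ¬T))).
  branch 1 (add P, ¬((S ∧ ¬U) → (T ↔ (Q ∧ ¬T)))):
    × closes — contains both P and ¬P.
  branch 2 (add ¬P, ((S ∧ ¬U) → (T ↔ (Q ∧ ¬T)))):
    ((S ∧ ¬U) → (T ↔ (Q ∧ ¬T))): β-rule — branch into ¬(S ∧ ¬U)  //  (T ↔ (Q ∧ ¬T)).
      branch 2.1 (add ¬(S ∧ ¬U)):
        ¬(S ∧ ¬U): β-rule — branch into ¬S  //  ¬¬U.
          branch 2.1.1 (add ¬S):
            ○ open, literals {P=0, Q=0, S=0, T=1}.
          branch 2.1.2 (add ¬¬U):
            ○ open, literals {P=0, Q=0, T=1, U=1}.
      branch 2.2 (add (T ↔ (Q ∧ ¬T))):
        (T ↔ (Q ∧ ¬T)): β-rule — branch into T, (Q ∧ ¬T)  //  ¬T, ¬(Q ∧ ¬T).
          branch 2.2.1 (add T, (Q ∧ ¬T)):
            (Q ∧ ¬T): α-rule — add Q, ¬T.
            × closes — contains both Q and ¬Q.
          branch 2.2.2 (add ¬T, ¬(Q ∧ ¬T)):
            × closes — contains both T and ¬T.
3 branches closed, 2 open.
Each open branch fixes some atoms; the unmentioned ones are free. Counting distinct full assignments: branch {P=0, Q=0, S=0, T=1} (R, U) contributes 4 new; branch {P=0, Q=0, T=1, U=1} (R, S) contributes 2 new. Total: 6.

6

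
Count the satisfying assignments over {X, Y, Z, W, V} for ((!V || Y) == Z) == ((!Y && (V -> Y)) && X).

Initial set: {(((!V || Y) == Z) == ((!Y && (V -> Y)) && X))}.
(((!V || Y) == Z) == ((!Y && (V -> Y)) && X)): β-rule — branch into ((!V || Y) == Z), ((!Y && (V -> Y)) && X)  //  !((!V || Y) == Z), !((!Y && (V -> Y)) && X).
  branch 1 (add ((!V || Y) == Z), ((!Y && (V -> Y)) && X)):
    ((!Y && (V -> Y)) && X): α-rule — add (!Y && (V -> Y)), X.
    (!Y && (V -> Y)): α-rule — add !Y, (V -> Y).
    ((!V || Y) == Z): β-rule — branch into (!V || Y), Z  //  !(!V || Y), !Z.
      branch 1.1 (add (!V || Y), Z):
        (V -> Y): β-rule — branch into !V  //  Y.
          branch 1.1.1 (add !V):
            (!V || Y): β-rule — branch into !V  //  Y.
              branch 1.1.1.1 (add !V):
                ○ open, literals {V=0, X=1, Y=0, Z=1}.
              branch 1.1.1.2 (add Y):
                × closes — contains both Y and !Y.
          branch 1.1.2 (add Y):
            × closes — contains both Y and !Y.
      branch 1.2 (add !(!V || Y), !Z):
        !(!V || Y): α-rule — add !!V, !Y.
        (V -> Y): β-rule — branch into !V  //  Y.
          branch 1.2.1 (add !V):
            × closes — contains both V and !V.
          branch 1.2.2 (add Y):
            × closes — contains both Y and !Y.
  branch 2 (add !((!V || Y) == Z), !((!Y && (V -> Y)) && X)):
    !((!V || Y) == Z): β-rule — branch into (!V || Y), !Z  //  !(!V || Y), Z.
      branch 2.1 (add (!V || Y), !Z):
        !((!Y && (V -> Y)) && X): β-rule — branch into !(!Y && (V -> Y))  //  !X.
          branch 2.1.1 (add !(!Y && (V -> Y))):
            (!V || Y): β-rule — branch into !V  //  Y.
              branch 2.1.1.1 (add !V):
                !(!Y && (V -> Y)): β-rule — branch into !!Y  //  !(V -> Y).
                  branch 2.1.1.1.1 (add !!Y):
                    ○ open, literals {V=0, Y=1, Z=0}.
                  branch 2.1.1.1.2 (add !(V -> Y)):
                    !(V -> Y): α-rule — add V, !Y.
                    × closes — contains both V and !V.
              branch 2.1.1.2 (add Y):
                !(!Y && (V -> Y)): β-rule — branch into !!Y  //  !(V -> Y).
                  branch 2.1.1.2.1 (add !!Y):
                    ○ open, literals {Y=1, Z=0}.
                  branch 2.1.1.2.2 (add !(V -> Y)):
                    !(V -> Y): α-rule — add V, !Y.
                    × closes — contains both Y and !Y.
          branch 2.1.2 (add !X):
            (!V || Y): β-rule — branch into !V  //  Y.
              branch 2.1.2.1 (add !V):
                ○ open, literals {V=0, X=0, Z=0}.
              branch 2.1.2.2 (add Y):
                ○ open, literals {X=0, Y=1, Z=0}.
      branch 2.2 (add !(!V || Y), Z):
        !(!V || Y): α-rule — add !!V, !Y.
        !((!Y && (V -> Y)) && X): β-rule — branch into !(!Y && (V -> Y))  //  !X.
          branch 2.2.1 (add !(!Y && (V -> Y))):
            !(!Y && (V -> Y)): β-rule — branch into !!Y  //  !(V -> Y).
              branch 2.2.1.1 (add !!Y):
                × closes — contains both Y and !Y.
              branch 2.2.1.2 (add !(V -> Y)):
                !(V -> Y): α-rule — add V, !Y.
                ○ open, literals {V=1, Y=0, Z=1}.
          branch 2.2.2 (add !X):
            ○ open, literals {V=1, X=0, Y=0, Z=1}.
7 branches closed, 7 open.
Each open branch fixes some atoms; the unmentioned ones are free. Counting distinct full assignments: branch {V=0, X=1, Y=0, Z=1} (W) contributes 2 new; branch {V=0, Y=1, Z=0} (X, W) contributes 4 new; branch {Y=1, Z=0} (X, W, V) contributes 4 new; branch {V=0, X=0, Z=0} (Y, W) contributes 2 new; branch {X=0, Y=1, Z=0} (W, V) contributes 0 new; branch {V=1, Y=0, Z=1} (X, W) contributes 4 new; branch {V=1, X=0, Y=0, Z=1} (W) contributes 0 new. Total: 16.

16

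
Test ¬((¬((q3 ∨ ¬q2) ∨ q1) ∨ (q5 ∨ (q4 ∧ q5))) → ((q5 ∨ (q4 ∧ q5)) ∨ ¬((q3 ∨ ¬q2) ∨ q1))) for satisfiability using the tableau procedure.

Initial set: {¬((¬((q3 ∨ ¬q2) ∨ q1) ∨ (q5 ∨ (q4 ∧ q5))) → ((q5 ∨ (q4 ∧ q5)) ∨ ¬((q3 ∨ ¬q2) ∨ q1)))}.
¬((¬((q3 ∨ ¬q2) ∨ q1) ∨ (q5 ∨ (q4 ∧ q5))) → ((q5 ∨ (q4 ∧ q5)) ∨ ¬((q3 ∨ ¬q2) ∨ q1))): α-rule — add (¬((q3 ∨ ¬q2) ∨ q1) ∨ (q5 ∨ (q4 ∧ q5))), ¬((q5 ∨ (q4 ∧ q5)) ∨ ¬((q3 ∨ ¬q2) ∨ q1)).
¬((q5 ∨ (q4 ∧ q5)) ∨ ¬((q3 ∨ ¬q2) ∨ q1)): α-rule — add ¬(q5 ∨ (q4 ∧ q5)), ¬¬((q3 ∨ ¬q2) ∨ q1).
¬(q5 ∨ (q4 ∧ q5)): α-rule — add ¬q5, ¬(q4 ∧ q5).
(¬((q3 ∨ ¬q2) ∨ q1) ∨ (q5 ∨ (q4 ∧ q5))): β-rule — branch into ¬((q3 ∨ ¬q2) ∨ q1)  //  (q5 ∨ (q4 ∧ q5)).
  branch 1 (add ¬((q3 ∨ ¬q2) ∨ q1)):
    ¬((q3 ∨ ¬q2) ∨ q1): α-rule — add ¬(q3 ∨ ¬q2), ¬q1.
    ¬(q3 ∨ ¬q2): α-rule — add ¬q3, ¬¬q2.
    ¬¬((q3 ∨ ¬q2) ∨ q1): β-rule — branch into (q3 ∨ ¬q2)  //  q1.
      branch 1.1 (add (q3 ∨ ¬q2)):
        ¬(q4 ∧ q5): β-rule — branch into ¬q4  //  ¬q5.
          branch 1.1.1 (add ¬q4):
            (q3 ∨ ¬q2): β-rule — branch into q3  //  ¬q2.
              branch 1.1.1.1 (add q3):
                × closes — contains both q3 and ¬q3.
              branch 1.1.1.2 (add ¬q2):
                × closes — contains both q2 and ¬q2.
          branch 1.1.2 (add ¬q5):
            (q3 ∨ ¬q2): β-rule — branch into q3  //  ¬q2.
              branch 1.1.2.1 (add q3):
                × closes — contains both q3 and ¬q3.
              branch 1.1.2.2 (add ¬q2):
                × closes — contains both q2 and ¬q2.
      branch 1.2 (add q1):
        × closes — contains both q1 and ¬q1.
  branch 2 (add (q5 ∨ (q4 ∧ q5))):
    ¬¬((q3 ∨ ¬q2) ∨ q1): β-rule — branch into (q3 ∨ ¬q2)  //  q1.
      branch 2.1 (add (q3 ∨ ¬q2)):
        ¬(q4 ∧ q5): β-rule — branch into ¬q4  //  ¬q5.
          branch 2.1.1 (add ¬q4):
            (q5 ∨ (q4 ∧ q5)): β-rule — branch into q5  //  (q4 ∧ q5).
              branch 2.1.1.1 (add q5):
                × closes — contains both q5 and ¬q5.
              branch 2.1.1.2 (add (q4 ∧ q5)):
                (q4 ∧ q5): α-rule — add q4, q5.
                × closes — contains both q4 and ¬q4.
          branch 2.1.2 (add ¬q5):
            (q5 ∨ (q4 ∧ q5)): β-rule — branch into q5  //  (q4 ∧ q5).
              branch 2.1.2.1 (add q5):
                × closes — contains both q5 and ¬q5.
              branch 2.1.2.2 (add (q4 ∧ q5)):
                (q4 ∧ q5): α-rule — add q4, q5.
                × closes — contains both q5 and ¬q5.
      branch 2.2 (add q1):
        ¬(q4 ∧ q5): β-rule — branch into ¬q4  //  ¬q5.
          branch 2.2.1 (add ¬q4):
            (q5 ∨ (q4 ∧ q5)): β-rule — branch into q5  //  (q4 ∧ q5).
              branch 2.2.1.1 (add q5):
                × closes — contains both q5 and ¬q5.
              branch 2.2.1.2 (add (q4 ∧ q5)):
                (q4 ∧ q5): α-rule — add q4, q5.
                × closes — contains both q4 and ¬q4.
          branch 2.2.2 (add ¬q5):
            (q5 ∨ (q4 ∧ q5)): β-rule — branch into q5  //  (q4 ∧ q5).
              branch 2.2.2.1 (add q5):
                × closes — contains both q5 and ¬q5.
              branch 2.2.2.2 (add (q4 ∧ q5)):
                (q4 ∧ q5): α-rule — add q4, q5.
                × closes — contains both q5 and ¬q5.
All 13 branches close.
Every branch closed; the formula is unsatisfiable.

Unsatisfiable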